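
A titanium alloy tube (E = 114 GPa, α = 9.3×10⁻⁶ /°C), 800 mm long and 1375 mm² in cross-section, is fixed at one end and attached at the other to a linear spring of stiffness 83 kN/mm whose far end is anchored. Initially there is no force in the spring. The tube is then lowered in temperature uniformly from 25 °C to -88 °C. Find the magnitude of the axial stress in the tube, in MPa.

Free thermal contraction: δ_free = αΔT L = 9.3×10⁻⁶ × 113 × 800 = 0.8407 mm.
Let P be the tensile force in the spring. The tube extends elastically by PL/(AE) and the spring stretches by P/k; together these equal δ_free.
So P = δ_free / [L/(AE) + 1/k] = 0.8407 / [ 800/(1375×114×10³) + 1/(83×10³) ].
P = 0.8407 / 1.715×10⁻⁵ = 49020 N.
σ = P/A = 49020/1375 = 35.65 MPa.

σ ≈ 35.6 MPa (tensile)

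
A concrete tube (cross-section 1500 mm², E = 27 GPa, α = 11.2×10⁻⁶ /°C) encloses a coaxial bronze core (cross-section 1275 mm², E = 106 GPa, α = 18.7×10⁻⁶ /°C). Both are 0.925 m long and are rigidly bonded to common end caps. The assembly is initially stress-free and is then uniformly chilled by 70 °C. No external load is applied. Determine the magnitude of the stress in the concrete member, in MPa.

σ ≈ 10.9 MPa (compressive)

The bronze has the larger α, so on cooling it would change length more than the concrete if both were free. The rigid plates force a common final length, so the bronze is put into tension and the concrete into compression, with equal and opposite forces P (no external load).
Equating the net (thermal + elastic) strains gives |α₁ − α₂|·ΔT = P·[1/(A₁E₁) + 1/(A₂E₂)].
|α₁ − α₂|·ΔT = 7.5×10⁻⁶ × 70 = 0.000525.
1/(A₁E₁) + 1/(A₂E₂) = 1/(1500×27×10³) + 1/(1275×106×10³) = 3.209×10⁻⁸ N⁻¹.
So P = 0.000525 / 3.209×10⁻⁸ = 16.36 kN.
σ_{concrete} = P/A₁ = 16360/1500 = 10.91 MPa, compressive.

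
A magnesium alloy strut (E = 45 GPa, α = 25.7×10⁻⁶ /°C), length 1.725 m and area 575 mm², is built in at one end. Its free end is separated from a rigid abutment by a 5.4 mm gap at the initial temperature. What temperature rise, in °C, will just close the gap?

The gap closes when αΔT L = 5.4 mm, since the strut is still unstressed at that instant.
ΔT = 5.4 / (25.7×10⁻⁶ × 1725) = 121.8 °C.

ΔT ≈ 122 °C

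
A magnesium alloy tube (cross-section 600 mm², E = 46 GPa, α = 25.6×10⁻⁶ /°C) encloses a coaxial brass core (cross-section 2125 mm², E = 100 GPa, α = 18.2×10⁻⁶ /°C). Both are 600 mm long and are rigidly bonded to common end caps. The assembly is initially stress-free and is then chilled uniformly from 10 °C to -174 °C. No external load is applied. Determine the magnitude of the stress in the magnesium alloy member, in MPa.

The magnesium alloy has the larger α, so on cooling it would change length more than the brass if both were free. The rigid plates force a common final length, so the magnesium alloy is put into tension and the brass into compression, with equal and opposite forces P (no external load).
Equating the net (thermal + elastic) strains gives |α₁ − α₂|·ΔT = P·[1/(A₁E₁) + 1/(A₂E₂)].
|α₁ − α₂|·ΔT = 7.4×10⁻⁶ × 184 = 0.001362.
1/(A₁E₁) + 1/(A₂E₂) = 1/(600×46×10³) + 1/(2125×100×10³) = 4.094×10⁻⁸ N⁻¹.
So P = 0.001362 / 4.094×10⁻⁸ = 33.26 kN.
σ_{magnesium alloy} = P/A₁ = 33260/600 = 55.43 MPa, tensile.

σ ≈ 55.4 MPa (tensile)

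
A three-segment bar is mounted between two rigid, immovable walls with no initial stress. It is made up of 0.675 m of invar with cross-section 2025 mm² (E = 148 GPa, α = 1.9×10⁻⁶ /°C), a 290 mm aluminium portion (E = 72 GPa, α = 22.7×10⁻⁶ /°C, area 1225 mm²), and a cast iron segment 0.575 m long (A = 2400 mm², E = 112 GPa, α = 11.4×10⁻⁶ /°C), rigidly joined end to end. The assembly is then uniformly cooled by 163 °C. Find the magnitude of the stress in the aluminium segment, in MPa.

σ ≈ 250 MPa (tensile)

If the supports were absent, the total length change would be Σ αᵢΔT Lᵢ = 1.9×10⁻⁶×163×675 + 22.7×10⁻⁶×163×290 + 11.4×10⁻⁶×163×575 = 2.351 mm.
Since the ends are fixed, an axial force P builds up, equal in every segment, with P · Σ Lᵢ/(AᵢEᵢ) = δ_free.
The series flexibility is Σ Lᵢ/(AᵢEᵢ) = 675/(2025×148×10³) + 290/(1225×72×10³) + 575/(2400×112×10³) = 7.679×10⁻⁶ mm/N.
Hence P = δ_free / Σ(L/AE) = 2.351/7.679×10⁻⁶ = 306.1 kN (tensile).
σ_{aluminium} = P / A = 306100 / 1225 = 249.9 MPa.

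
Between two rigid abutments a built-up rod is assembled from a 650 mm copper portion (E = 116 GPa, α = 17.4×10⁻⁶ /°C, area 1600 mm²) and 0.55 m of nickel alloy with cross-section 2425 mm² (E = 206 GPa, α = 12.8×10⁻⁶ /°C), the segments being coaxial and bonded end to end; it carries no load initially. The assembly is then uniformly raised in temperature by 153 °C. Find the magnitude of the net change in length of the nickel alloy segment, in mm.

|ΔL| ≈ 0.406 mm

If the supports were absent, the total length change would be Σ αᵢΔT Lᵢ = 17.4×10⁻⁶×153×650 + 12.8×10⁻⁶×153×550 = 2.808 mm.
The rigid supports impose zero overall length change; the single axial force P common to all segments must satisfy P Σ Lᵢ/(AᵢEᵢ) = δ_free.
Σ Lᵢ/(AᵢEᵢ) = 650/(1600×116×10³) + 550/(2425×206×10³) = 4.603×10⁻⁶ mm/N.
P = 2.808 / 4.603×10⁻⁶ = 609900 N = 609.9 kN, compressive.
For the nickel alloy segment, free thermal change = 12.8×10⁻⁶×153×550 = 1.077 mm and elastic change from P = 609900×550/(2425×206×10³) = 0.6715 mm; these oppose, so the net change is 0.406 mm (segment lengthens).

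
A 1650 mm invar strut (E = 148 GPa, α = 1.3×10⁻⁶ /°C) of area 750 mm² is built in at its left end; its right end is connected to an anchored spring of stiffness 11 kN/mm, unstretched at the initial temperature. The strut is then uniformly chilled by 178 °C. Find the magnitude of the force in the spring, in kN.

P ≈ 3.61 kN

If the spring were absent the strut would shorten by αΔT L = 1.3×10⁻⁶ × 178 × 1650 = 0.3818 mm.
Let P be the tensile force in the spring. The strut extends elastically by PL/(AE) and the spring stretches by P/k; together these equal δ_free.
P [ L/(AE) + 1/k ] = δ_free → P [ 1650/(750×148×10³) + 1/(11×10³) ] = 0.3818.
P = 0.3818 / 0.0001058 = 3610 N.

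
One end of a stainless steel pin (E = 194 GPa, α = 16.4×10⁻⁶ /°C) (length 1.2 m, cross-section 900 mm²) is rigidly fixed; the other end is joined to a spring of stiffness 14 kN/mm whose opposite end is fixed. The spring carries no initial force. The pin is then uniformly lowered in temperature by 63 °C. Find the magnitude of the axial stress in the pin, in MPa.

σ ≈ 17.6 MPa (tensile)

Free thermal contraction: δ_free = αΔT L = 16.4×10⁻⁶ × 63 × 1200 = 1.24 mm.
With a force P in the spring, the elastic change of the pin is PL/(AE) and that of the spring is P/k; compatibility requires their sum to equal δ_free.
P [ L/(AE) + 1/k ] = δ_free → P [ 1200/(900×194×10³) + 1/(14×10³) ] = 1.24.
P = 1.24 / 7.83×10⁻⁵ = 15830 N.
σ = P/A = 15830/900 = 17.59 MPa.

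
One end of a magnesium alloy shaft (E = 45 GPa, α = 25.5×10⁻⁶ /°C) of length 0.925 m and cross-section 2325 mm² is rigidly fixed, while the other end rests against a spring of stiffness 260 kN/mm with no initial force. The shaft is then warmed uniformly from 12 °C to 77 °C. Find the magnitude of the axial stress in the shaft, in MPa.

If the spring were absent the shaft would lengthen by αΔT L = 25.5×10⁻⁶ × 65 × 925 = 1.533 mm.
Let P be the compressive force at the spring. The shaft shortens elastically by PL/(AE) and the spring compresses by P/k; together these equal δ_free.
P [ L/(AE) + 1/k ] = δ_free → P [ 925/(2325×45×10³) + 1/(260×10³) ] = 1.533.
P = 1.533 / 1.269×10⁻⁵ = 120800 N.
σ = P/A = 120800/2325 = 51.98 MPa.

σ ≈ 52 MPa (compressive)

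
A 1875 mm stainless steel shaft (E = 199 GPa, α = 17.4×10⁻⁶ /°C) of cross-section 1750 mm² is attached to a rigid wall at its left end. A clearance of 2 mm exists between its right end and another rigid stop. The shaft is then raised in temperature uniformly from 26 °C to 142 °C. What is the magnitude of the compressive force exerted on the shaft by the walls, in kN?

If the wall were absent the shaft would grow by αΔT L = 17.4×10⁻⁶ × 116 × 1875 = 3.784 mm.
The gap closes (δ_free > 2 mm) and the wall then resists a further 3.784 − 2 = 1.784 mm of expansion.
That suppressed elongation corresponds to σ = E·Δ/L = 199×10³ × 1.784/1875 = 189.4 MPa.
Force on the wall = σA = 189.4 × 1750 mm² = 331.4 kN.

P ≈ 331 kN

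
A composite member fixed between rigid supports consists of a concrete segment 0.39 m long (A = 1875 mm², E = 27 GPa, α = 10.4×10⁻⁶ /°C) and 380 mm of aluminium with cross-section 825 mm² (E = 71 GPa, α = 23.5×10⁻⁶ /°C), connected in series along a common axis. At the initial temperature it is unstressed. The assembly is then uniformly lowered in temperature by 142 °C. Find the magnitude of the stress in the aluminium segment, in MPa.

σ ≈ 158 MPa (tensile)

If the supports were absent, the total length change would be Σ αᵢΔT Lᵢ = 10.4×10⁻⁶×142×390 + 23.5×10⁻⁶×142×380 = 1.844 mm.
The walls prevent any net length change, so an axial force P (same in every segment) develops. Compatibility: P · Σ Lᵢ/(AᵢEᵢ) = δ_free.
The series flexibility is Σ Lᵢ/(AᵢEᵢ) = 390/(1875×27×10³) + 380/(825×71×10³) = 1.419×10⁻⁵ mm/N.
Hence P = δ_free / Σ(L/AE) = 1.844/1.419×10⁻⁵ = 129.9 kN (tensile).
σ_{aluminium} = P / A = 129900 / 825 = 157.5 MPa.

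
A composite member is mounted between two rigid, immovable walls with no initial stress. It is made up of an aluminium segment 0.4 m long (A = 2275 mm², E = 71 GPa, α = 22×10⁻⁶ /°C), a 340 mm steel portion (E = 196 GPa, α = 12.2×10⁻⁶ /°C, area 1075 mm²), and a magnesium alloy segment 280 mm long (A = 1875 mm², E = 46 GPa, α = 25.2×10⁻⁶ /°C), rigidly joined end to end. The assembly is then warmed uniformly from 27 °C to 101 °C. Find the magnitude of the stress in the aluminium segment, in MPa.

σ ≈ 88.7 MPa (compressive)

If the supports were absent, the total length change would be Σ αᵢΔT Lᵢ = 22×10⁻⁶×74×400 + 12.2×10⁻⁶×74×340 + 25.2×10⁻⁶×74×280 = 1.48 mm.
Since the ends are fixed, an axial force P builds up, equal in every segment, with P · Σ Lᵢ/(AᵢEᵢ) = δ_free.
The series flexibility is Σ Lᵢ/(AᵢEᵢ) = 400/(2275×71×10³) + 340/(1075×196×10³) + 280/(1875×46×10³) = 7.336×10⁻⁶ mm/N.
So P = 1.48 / 7.336×10⁻⁶ = 201.8 kN, compressive.
σ_{aluminium} = P / A = 201800 / 2275 = 88.69 MPa.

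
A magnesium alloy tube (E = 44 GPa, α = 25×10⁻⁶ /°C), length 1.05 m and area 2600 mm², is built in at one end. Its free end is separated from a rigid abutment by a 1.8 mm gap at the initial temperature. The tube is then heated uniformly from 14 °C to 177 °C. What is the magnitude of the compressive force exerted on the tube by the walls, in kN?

P ≈ 270 kN

Unrestrained expansion: δ_free = αΔT L = 25×10⁻⁶ × 163 × 1050 = 4.279 mm.
The gap closes (δ_free > 1.8 mm) and the wall then resists a further 4.279 − 1.8 = 2.479 mm of expansion.
Compatibility: PL/(AE) = 2.479 mm, so σ = P/A = E × (2.479/1050) = 103.9 MPa.
P = σA = 103.9 × 2600 = 270.1 kN.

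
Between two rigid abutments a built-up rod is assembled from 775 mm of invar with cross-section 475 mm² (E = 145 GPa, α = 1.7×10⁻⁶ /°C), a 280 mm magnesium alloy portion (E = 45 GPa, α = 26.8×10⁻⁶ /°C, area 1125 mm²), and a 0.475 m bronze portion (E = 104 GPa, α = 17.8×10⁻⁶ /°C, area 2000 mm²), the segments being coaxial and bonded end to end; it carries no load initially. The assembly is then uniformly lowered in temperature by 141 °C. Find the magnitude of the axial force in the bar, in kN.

P ≈ 128 kN (tensile)

Free thermal contraction of the whole bar: Σ αᵢΔT Lᵢ = 1.7×10⁻⁶×141×775 + 26.8×10⁻⁶×141×280 + 17.8×10⁻⁶×141×475 = 2.436 mm.
The walls prevent any net length change, so an axial force P (same in every segment) develops. Compatibility: P · Σ Lᵢ/(AᵢEᵢ) = δ_free.
The series flexibility is Σ Lᵢ/(AᵢEᵢ) = 775/(475×145×10³) + 280/(1125×45×10³) + 475/(2000×104×10³) = 1.907×10⁻⁵ mm/N.
Hence P = δ_free / Σ(L/AE) = 2.436/1.907×10⁻⁵ = 127.8 kN (tensile).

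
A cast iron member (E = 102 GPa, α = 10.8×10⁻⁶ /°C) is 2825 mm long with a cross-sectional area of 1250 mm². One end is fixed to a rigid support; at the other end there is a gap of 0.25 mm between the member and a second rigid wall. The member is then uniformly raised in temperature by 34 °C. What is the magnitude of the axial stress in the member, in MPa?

σ ≈ 28.4 MPa (compressive)

Free thermal elongation = αΔT L = 10.8×10⁻⁶ × 34 × 2825 = 1.037 mm.
After closing the 0.25 mm clearance, 1.037 − 0.25 = 0.7873 mm of expansion remains to be suppressed by the wall.
That suppressed elongation corresponds to σ = E·Δ/L = 102×10³ × 0.7873/2825 = 28.43 MPa.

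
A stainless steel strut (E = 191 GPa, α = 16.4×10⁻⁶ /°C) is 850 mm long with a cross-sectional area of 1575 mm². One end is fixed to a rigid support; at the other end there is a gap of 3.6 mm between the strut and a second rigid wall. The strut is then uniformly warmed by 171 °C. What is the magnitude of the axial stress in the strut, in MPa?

σ ≈ 0 MPa

Free thermal elongation = αΔT L = 16.4×10⁻⁶ × 171 × 850 = 2.384 mm.
Since δ_free = 2.38 mm is less than the 3.6 mm gap, the strut never touches the wall. No axial force develops.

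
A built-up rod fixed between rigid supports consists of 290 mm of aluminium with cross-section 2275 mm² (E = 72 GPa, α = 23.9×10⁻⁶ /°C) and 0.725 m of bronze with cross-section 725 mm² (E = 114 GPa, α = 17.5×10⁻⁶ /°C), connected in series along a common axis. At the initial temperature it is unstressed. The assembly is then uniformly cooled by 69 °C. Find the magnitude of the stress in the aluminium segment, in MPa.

σ ≈ 56.4 MPa (tensile)

Free thermal contraction of the whole bar: Σ αᵢΔT Lᵢ = 23.9×10⁻⁶×69×290 + 17.5×10⁻⁶×69×725 = 1.354 mm.
Since the ends are fixed, an axial force P builds up, equal in every segment, with P · Σ Lᵢ/(AᵢEᵢ) = δ_free.
The series flexibility is Σ Lᵢ/(AᵢEᵢ) = 290/(2275×72×10³) + 725/(725×114×10³) = 1.054×10⁻⁵ mm/N.
P = 1.354 / 1.054×10⁻⁵ = 128400 N = 128.4 kN, tensile.
σ_{aluminium} = P / A = 128400 / 2275 = 56.44 MPa.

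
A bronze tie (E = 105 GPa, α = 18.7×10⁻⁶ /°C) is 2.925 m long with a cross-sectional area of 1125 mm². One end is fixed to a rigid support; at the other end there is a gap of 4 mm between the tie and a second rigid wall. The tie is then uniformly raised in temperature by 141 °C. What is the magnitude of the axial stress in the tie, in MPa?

Free thermal elongation = αΔT L = 18.7×10⁻⁶ × 141 × 2925 = 7.712 mm.
This exceeds the 4 mm gap, so the wall pushes back. The portion of expansion that must be recovered elastically is δ_free − gap = 7.712 − 4 = 3.712 mm.
So σ = E(δ_free − g)/L = 105×10³ × 3.712/2925 = 133.3 MPa.

σ ≈ 133 MPa (compressive)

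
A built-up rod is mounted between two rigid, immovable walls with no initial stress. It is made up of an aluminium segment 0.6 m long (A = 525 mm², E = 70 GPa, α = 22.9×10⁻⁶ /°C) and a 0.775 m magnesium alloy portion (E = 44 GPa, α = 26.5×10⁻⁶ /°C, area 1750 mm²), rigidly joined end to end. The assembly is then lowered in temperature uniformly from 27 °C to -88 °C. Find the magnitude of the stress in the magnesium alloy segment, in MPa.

σ ≈ 85.4 MPa (tensile)

Free thermal contraction of the whole bar: Σ αᵢΔT Lᵢ = 22.9×10⁻⁶×115×600 + 26.5×10⁻⁶×115×775 = 3.942 mm.
The rigid supports impose zero overall length change; the single axial force P common to all segments must satisfy P Σ Lᵢ/(AᵢEᵢ) = δ_free.
The series flexibility is Σ Lᵢ/(AᵢEᵢ) = 600/(525×70×10³) + 775/(1750×44×10³) = 2.639×10⁻⁵ mm/N.
So P = 3.942 / 2.639×10⁻⁵ = 149.4 kN, tensile.
σ_{magnesium alloy} = P / A = 149400 / 1750 = 85.35 MPa.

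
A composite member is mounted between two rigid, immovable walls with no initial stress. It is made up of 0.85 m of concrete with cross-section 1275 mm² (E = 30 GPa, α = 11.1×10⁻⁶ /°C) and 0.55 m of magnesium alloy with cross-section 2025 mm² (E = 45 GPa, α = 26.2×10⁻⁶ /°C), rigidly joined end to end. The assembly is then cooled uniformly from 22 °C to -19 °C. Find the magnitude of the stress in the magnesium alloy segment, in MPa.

Free thermal contraction of the whole bar: Σ αᵢΔT Lᵢ = 11.1×10⁻⁶×41×850 + 26.2×10⁻⁶×41×550 = 0.9776 mm.
Since the ends are fixed, an axial force P builds up, equal in every segment, with P · Σ Lᵢ/(AᵢEᵢ) = δ_free.
The series flexibility is Σ Lᵢ/(AᵢEᵢ) = 850/(1275×30×10³) + 550/(2025×45×10³) = 2.826×10⁻⁵ mm/N.
P = 0.9776 / 2.826×10⁻⁵ = 34600 N = 34.6 kN, tensile.
σ_{magnesium alloy} = P / A = 34600 / 2025 = 17.09 MPa.

σ ≈ 17.1 MPa (tensile)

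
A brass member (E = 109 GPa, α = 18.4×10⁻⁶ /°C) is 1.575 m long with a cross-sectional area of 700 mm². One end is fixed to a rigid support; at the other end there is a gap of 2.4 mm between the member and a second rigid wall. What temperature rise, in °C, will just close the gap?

The gap closes when αΔT L = 2.4 mm, since the member is still unstressed at that instant.
So ΔT = g/(αL) = 2.4/(18.4×10⁻⁶ × 1575) = 82.82 °C.

ΔT ≈ 82.8 °C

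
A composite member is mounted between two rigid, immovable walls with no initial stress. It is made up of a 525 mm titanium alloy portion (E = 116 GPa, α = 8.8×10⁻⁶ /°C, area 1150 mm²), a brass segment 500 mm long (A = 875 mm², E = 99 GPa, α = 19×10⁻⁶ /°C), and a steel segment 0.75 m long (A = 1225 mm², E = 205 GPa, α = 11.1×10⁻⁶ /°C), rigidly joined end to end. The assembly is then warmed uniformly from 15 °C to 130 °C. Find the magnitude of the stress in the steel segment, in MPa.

Free thermal expansion of the whole bar: Σ αᵢΔT Lᵢ = 8.8×10⁻⁶×115×525 + 19×10⁻⁶×115×500 + 11.1×10⁻⁶×115×750 = 2.581 mm.
The walls prevent any net length change, so an axial force P (same in every segment) develops. Compatibility: P · Σ Lᵢ/(AᵢEᵢ) = δ_free.
Σ Lᵢ/(AᵢEᵢ) = 525/(1150×116×10³) + 500/(875×99×10³) + 750/(1225×205×10³) = 1.269×10⁻⁵ mm/N.
So P = 2.581 / 1.269×10⁻⁵ = 203.3 kN, compressive.
σ_{steel} = P / A = 203300 / 1225 = 166 MPa.

σ ≈ 166 MPa (compressive)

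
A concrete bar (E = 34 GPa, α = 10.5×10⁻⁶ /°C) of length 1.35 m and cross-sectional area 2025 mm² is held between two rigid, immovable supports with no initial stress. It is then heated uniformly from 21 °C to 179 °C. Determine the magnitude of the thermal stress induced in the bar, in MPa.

σ ≈ 56.4 MPa (compressive)

With length fixed, the mechanical strain must cancel the thermal strain αΔT = 10.5×10⁻⁶ × 158 = 1659×10⁻⁶.
The stress required to suppress this strain is σ = Eε = 34×10³ × 1659×10⁻⁶ = 56.41 MPa, compressive since the bar is trying to expand.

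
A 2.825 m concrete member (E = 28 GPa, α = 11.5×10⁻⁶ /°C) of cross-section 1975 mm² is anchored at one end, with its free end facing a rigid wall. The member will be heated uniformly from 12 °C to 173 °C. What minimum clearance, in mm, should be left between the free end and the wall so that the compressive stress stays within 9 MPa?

Free expansion if unrestrained: δ_free = αΔT L = 11.5×10⁻⁶ × 161 × 2825 = 5.23 mm.
A stress of 9 MPa corresponds to the wall pushing the member back by σL/E = 9×2825/(28×10³) = 0.908 mm.
The gap must absorb the remainder: g_min = 5.23 − 0.908 = 4.322 mm.

g ≈ 4.32 mm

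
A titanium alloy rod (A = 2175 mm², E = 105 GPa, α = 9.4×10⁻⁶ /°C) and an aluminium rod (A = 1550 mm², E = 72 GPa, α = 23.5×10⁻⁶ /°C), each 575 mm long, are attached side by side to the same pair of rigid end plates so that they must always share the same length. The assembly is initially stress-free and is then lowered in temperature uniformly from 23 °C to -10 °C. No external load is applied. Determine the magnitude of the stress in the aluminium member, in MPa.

σ ≈ 22.5 MPa (tensile)

Equilibrium of a rigid end plate with no external load gives equal and opposite internal forces ±P in the two members. Since α_{aluminium} > α_{titanium alloy}, cooling drives the aluminium into tension and the titanium alloy into compression.
Setting the final lengths equal and cancelling L: (α₁ − α₂)ΔT = P/(A₁E₁) + P/(A₂E₂).
|α₁ − α₂|·ΔT = 14.1×10⁻⁶ × 33 = 0.0004653.
1/(A₁E₁) + 1/(A₂E₂) = 1/(2175×105×10³) + 1/(1550×72×10³) = 1.334×10⁻⁸ N⁻¹.
So P = 0.0004653 / 1.334×10⁻⁸ = 34.88 kN.
σ_{aluminium} = P/A₂ = 34880/1550 = 22.5 MPa, tensile.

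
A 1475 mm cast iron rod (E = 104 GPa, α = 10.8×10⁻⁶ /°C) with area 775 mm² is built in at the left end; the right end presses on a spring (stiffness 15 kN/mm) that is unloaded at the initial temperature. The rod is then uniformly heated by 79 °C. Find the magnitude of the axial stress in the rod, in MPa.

If the spring were absent the rod would lengthen by αΔT L = 10.8×10⁻⁶ × 79 × 1475 = 1.258 mm.
Let P be the compressive force at the spring. The rod shortens elastically by PL/(AE) and the spring compresses by P/k; together these equal δ_free.
So P = δ_free / [L/(AE) + 1/k] = 1.258 / [ 1475/(775×104×10³) + 1/(15×10³) ].
P = 1.258 / 8.497×10⁻⁵ = 14810 N.
σ = P/A = 14810/775 = 19.11 MPa.

σ ≈ 19.1 MPa (compressive)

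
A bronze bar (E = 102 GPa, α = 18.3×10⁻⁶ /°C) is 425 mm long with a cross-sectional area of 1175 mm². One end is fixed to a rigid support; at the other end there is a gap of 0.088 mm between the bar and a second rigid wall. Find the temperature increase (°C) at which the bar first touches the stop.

ΔT ≈ 11.3 °C

Contact occurs when the free expansion equals the gap: αΔT L = 0.088 mm.
ΔT = 0.088 / (18.3×10⁻⁶ × 425) = 11.31 °C.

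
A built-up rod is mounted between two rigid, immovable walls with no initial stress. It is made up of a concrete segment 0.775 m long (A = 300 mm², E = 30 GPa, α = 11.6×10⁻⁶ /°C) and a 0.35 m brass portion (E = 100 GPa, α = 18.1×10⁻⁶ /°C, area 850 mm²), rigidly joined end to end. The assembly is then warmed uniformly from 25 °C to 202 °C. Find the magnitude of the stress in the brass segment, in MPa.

σ ≈ 35.4 MPa (compressive)

If the supports were absent, the total length change would be Σ αᵢΔT Lᵢ = 11.6×10⁻⁶×177×775 + 18.1×10⁻⁶×177×350 = 2.713 mm.
The walls prevent any net length change, so an axial force P (same in every segment) develops. Compatibility: P · Σ Lᵢ/(AᵢEᵢ) = δ_free.
Σ Lᵢ/(AᵢEᵢ) = 775/(300×30×10³) + 350/(850×100×10³) = 9.023×10⁻⁵ mm/N.
Hence P = δ_free / Σ(L/AE) = 2.713/9.023×10⁻⁵ = 30.06 kN (compressive).
σ_{brass} = P / A = 30060 / 850 = 35.37 MPa.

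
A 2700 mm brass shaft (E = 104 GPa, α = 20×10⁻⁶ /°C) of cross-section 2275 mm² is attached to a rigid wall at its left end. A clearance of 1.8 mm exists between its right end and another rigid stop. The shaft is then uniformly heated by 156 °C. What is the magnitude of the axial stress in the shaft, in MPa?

Free thermal elongation = αΔT L = 20×10⁻⁶ × 156 × 2700 = 8.424 mm.
The gap closes (δ_free > 1.8 mm) and the wall then resists a further 8.424 − 1.8 = 6.624 mm of expansion.
Compatibility: PL/(AE) = 6.624 mm, so σ = P/A = E × (6.624/2700) = 255.1 MPa.

σ ≈ 255 MPa (compressive)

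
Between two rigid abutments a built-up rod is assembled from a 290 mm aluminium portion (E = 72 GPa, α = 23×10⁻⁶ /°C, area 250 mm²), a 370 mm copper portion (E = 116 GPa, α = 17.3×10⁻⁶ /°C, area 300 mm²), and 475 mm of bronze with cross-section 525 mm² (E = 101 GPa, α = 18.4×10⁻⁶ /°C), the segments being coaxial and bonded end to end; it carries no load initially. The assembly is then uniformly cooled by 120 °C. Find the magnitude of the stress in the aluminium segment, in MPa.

Free thermal contraction of the whole bar: Σ αᵢΔT Lᵢ = 23×10⁻⁶×120×290 + 17.3×10⁻⁶×120×370 + 18.4×10⁻⁶×120×475 = 2.617 mm.
The walls prevent any net length change, so an axial force P (same in every segment) develops. Compatibility: P · Σ Lᵢ/(AᵢEᵢ) = δ_free.
The series flexibility is Σ Lᵢ/(AᵢEᵢ) = 290/(250×72×10³) + 370/(300×116×10³) + 475/(525×101×10³) = 3.57×10⁻⁵ mm/N.
So P = 2.617 / 3.57×10⁻⁵ = 73.31 kN, tensile.
σ_{aluminium} = P / A = 73310 / 250 = 293.2 MPa.

σ ≈ 293 MPa (tensile)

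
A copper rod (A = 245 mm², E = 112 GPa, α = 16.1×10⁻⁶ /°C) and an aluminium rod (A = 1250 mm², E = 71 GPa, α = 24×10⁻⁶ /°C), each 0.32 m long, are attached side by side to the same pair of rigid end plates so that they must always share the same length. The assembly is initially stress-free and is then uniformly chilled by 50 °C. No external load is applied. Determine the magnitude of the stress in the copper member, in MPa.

σ ≈ 33.8 MPa (compressive)

Both members must finish at the same length. With the larger α, the aluminium tends to over-contract; the plates restrain it, putting the aluminium in tension and the copper in compression. With no external load the two internal forces are equal and opposite, magnitude P.
Compatibility of the two members (thermal + elastic change equal): (α₁ − α₂)ΔT = P·[1/(A₁E₁) + 1/(A₂E₂)].
|α₁ − α₂|·ΔT = 7.9×10⁻⁶ × 50 = 0.000395.
1/(A₁E₁) + 1/(A₂E₂) = 1/(245×112×10³) + 1/(1250×71×10³) = 4.771×10⁻⁸ N⁻¹.
So P = 0.000395 / 4.771×10⁻⁸ = 8.279 kN.
σ_{copper} = P/A₁ = 8279/245 = 33.79 MPa, compressive.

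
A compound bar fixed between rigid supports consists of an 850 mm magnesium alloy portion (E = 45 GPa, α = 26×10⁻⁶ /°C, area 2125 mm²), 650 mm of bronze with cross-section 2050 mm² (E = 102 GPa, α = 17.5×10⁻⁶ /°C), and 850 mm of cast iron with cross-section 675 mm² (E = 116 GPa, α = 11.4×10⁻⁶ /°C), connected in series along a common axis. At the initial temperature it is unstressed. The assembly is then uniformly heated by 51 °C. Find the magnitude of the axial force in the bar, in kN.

With the walls removed the bar would change length by δ_free = Σ αᵢΔT Lᵢ = 26×10⁻⁶×51×850 + 17.5×10⁻⁶×51×650 + 11.4×10⁻⁶×51×850 = 2.201 mm.
The walls prevent any net length change, so an axial force P (same in every segment) develops. Compatibility: P · Σ Lᵢ/(AᵢEᵢ) = δ_free.
Σ Lᵢ/(AᵢEᵢ) = 850/(2125×45×10³) + 650/(2050×102×10³) + 850/(675×116×10³) = 2.285×10⁻⁵ mm/N.
So P = 2.201 / 2.285×10⁻⁵ = 96.33 kN, compressive.

P ≈ 96.3 kN (compressive)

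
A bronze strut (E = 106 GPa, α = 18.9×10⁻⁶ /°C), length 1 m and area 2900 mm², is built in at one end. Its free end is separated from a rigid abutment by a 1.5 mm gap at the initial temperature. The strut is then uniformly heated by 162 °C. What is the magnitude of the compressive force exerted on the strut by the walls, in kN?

If the wall were absent the strut would grow by αΔT L = 18.9×10⁻⁶ × 162 × 1000 = 3.062 mm.
After closing the 1.5 mm clearance, 3.062 − 1.5 = 1.562 mm of expansion remains to be suppressed by the wall.
That suppressed elongation corresponds to σ = E·Δ/L = 106×10³ × 1.562/1000 = 165.6 MPa.
P = σA = 165.6 × 2900 = 480.1 kN.

P ≈ 480 kN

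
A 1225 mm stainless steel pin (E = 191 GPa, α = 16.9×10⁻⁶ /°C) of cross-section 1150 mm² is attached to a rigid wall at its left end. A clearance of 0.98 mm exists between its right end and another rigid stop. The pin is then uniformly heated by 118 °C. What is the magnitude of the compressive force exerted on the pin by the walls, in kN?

Free thermal elongation = αΔT L = 16.9×10⁻⁶ × 118 × 1225 = 2.443 mm.
This exceeds the 0.98 mm gap, so the wall pushes back. The portion of expansion that must be recovered elastically is δ_free − gap = 2.443 − 0.98 = 1.463 mm.
So σ = E(δ_free − g)/L = 191×10³ × 1.463/1225 = 228.1 MPa.
Force on the wall = σA = 228.1 × 1150 mm² = 262.3 kN.

P ≈ 262 kN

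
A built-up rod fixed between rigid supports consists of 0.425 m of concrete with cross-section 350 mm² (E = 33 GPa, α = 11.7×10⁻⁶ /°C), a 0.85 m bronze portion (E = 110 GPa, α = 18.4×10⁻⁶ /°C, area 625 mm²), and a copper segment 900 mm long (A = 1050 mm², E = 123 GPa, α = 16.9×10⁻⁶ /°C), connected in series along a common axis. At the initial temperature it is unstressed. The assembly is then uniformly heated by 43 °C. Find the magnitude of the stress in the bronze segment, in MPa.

With the walls removed the bar would change length by δ_free = Σ αᵢΔT Lᵢ = 11.7×10⁻⁶×43×425 + 18.4×10⁻⁶×43×850 + 16.9×10⁻⁶×43×900 = 1.54 mm.
Since the ends are fixed, an axial force P builds up, equal in every segment, with P · Σ Lᵢ/(AᵢEᵢ) = δ_free.
The series flexibility is Σ Lᵢ/(AᵢEᵢ) = 425/(350×33×10³) + 850/(625×110×10³) + 900/(1050×123×10³) = 5.613×10⁻⁵ mm/N.
Hence P = δ_free / Σ(L/AE) = 1.54/5.613×10⁻⁵ = 27.44 kN (compressive).
σ_{bronze} = P / A = 27440 / 625 = 43.91 MPa.

σ ≈ 43.9 MPa (compressive)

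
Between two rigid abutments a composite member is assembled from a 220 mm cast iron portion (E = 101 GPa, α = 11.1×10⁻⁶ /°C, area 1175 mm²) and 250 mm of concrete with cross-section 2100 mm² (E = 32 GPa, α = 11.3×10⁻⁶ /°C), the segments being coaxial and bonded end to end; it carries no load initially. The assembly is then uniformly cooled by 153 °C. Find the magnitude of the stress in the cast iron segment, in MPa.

σ ≈ 123 MPa (tensile)

Free thermal contraction of the whole bar: Σ αᵢΔT Lᵢ = 11.1×10⁻⁶×153×220 + 11.3×10⁻⁶×153×250 = 0.8059 mm.
The rigid supports impose zero overall length change; the single axial force P common to all segments must satisfy P Σ Lᵢ/(AᵢEᵢ) = δ_free.
The series flexibility is Σ Lᵢ/(AᵢEᵢ) = 220/(1175×101×10³) + 250/(2100×32×10³) = 5.574×10⁻⁶ mm/N.
P = 0.8059 / 5.574×10⁻⁶ = 144600 N = 144.6 kN, tensile.
σ_{cast iron} = P / A = 144600 / 1175 = 123 MPa.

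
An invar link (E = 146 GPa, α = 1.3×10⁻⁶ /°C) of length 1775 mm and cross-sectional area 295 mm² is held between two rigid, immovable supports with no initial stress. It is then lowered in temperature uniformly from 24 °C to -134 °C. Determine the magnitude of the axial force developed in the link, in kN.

The ends cannot move, so σ = EαΔT = 146×10³ × 1.3×10⁻⁶ × 158 = 29.99 MPa.
P = AEαΔT = 295 × 146×10³ × 1.3×10⁻⁶ × 158 = 8.847 kN (tensile).

P ≈ 8.85 kN (tensile)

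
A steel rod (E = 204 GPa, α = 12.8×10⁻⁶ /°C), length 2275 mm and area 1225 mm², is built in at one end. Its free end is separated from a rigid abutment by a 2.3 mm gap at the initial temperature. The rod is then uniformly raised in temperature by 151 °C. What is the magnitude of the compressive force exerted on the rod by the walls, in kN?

P ≈ 230 kN

Free thermal elongation = αΔT L = 12.8×10⁻⁶ × 151 × 2275 = 4.397 mm.
After closing the 2.3 mm clearance, 4.397 − 2.3 = 2.097 mm of expansion remains to be suppressed by the wall.
That suppressed elongation corresponds to σ = E·Δ/L = 204×10³ × 2.097/2275 = 188 MPa.
P = σA = 188 × 1225 = 230.4 kN.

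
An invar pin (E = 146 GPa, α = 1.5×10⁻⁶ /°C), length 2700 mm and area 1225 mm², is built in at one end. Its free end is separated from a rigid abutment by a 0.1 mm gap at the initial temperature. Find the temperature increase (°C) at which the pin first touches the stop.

ΔT ≈ 24.7 °C

The gap closes when αΔT L = 0.1 mm, since the pin is still unstressed at that instant.
So ΔT = g/(αL) = 0.1/(1.5×10⁻⁶ × 2700) = 24.69 °C.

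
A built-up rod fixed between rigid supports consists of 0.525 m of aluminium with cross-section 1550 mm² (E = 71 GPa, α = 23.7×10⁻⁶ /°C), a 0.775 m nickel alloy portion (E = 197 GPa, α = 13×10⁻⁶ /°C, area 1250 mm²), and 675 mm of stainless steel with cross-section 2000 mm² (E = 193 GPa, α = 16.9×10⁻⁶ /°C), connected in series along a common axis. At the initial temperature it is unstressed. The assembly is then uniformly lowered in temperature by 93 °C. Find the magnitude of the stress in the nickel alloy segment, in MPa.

σ ≈ 261 MPa (tensile)

With the walls removed the bar would change length by δ_free = Σ αᵢΔT Lᵢ = 23.7×10⁻⁶×93×525 + 13×10⁻⁶×93×775 + 16.9×10⁻⁶×93×675 = 3.155 mm.
The walls prevent any net length change, so an axial force P (same in every segment) develops. Compatibility: P · Σ Lᵢ/(AᵢEᵢ) = δ_free.
The series flexibility is Σ Lᵢ/(AᵢEᵢ) = 525/(1550×71×10³) + 775/(1250×197×10³) + 675/(2000×193×10³) = 9.666×10⁻⁶ mm/N.
So P = 3.155 / 9.666×10⁻⁶ = 326.4 kN, tensile.
σ_{nickel alloy} = P / A = 326400 / 1250 = 261.1 MPa.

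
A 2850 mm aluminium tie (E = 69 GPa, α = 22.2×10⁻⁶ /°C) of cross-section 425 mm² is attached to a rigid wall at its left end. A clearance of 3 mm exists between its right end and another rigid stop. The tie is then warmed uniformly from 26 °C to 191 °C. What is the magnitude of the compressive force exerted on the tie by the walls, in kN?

If the wall were absent the tie would grow by αΔT L = 22.2×10⁻⁶ × 165 × 2850 = 10.44 mm.
This exceeds the 3 mm gap, so the wall pushes back. The portion of expansion that must be recovered elastically is δ_free − gap = 10.44 − 3 = 7.44 mm.
So σ = E(δ_free − g)/L = 69×10³ × 7.44/2850 = 180.1 MPa.
Force on the wall = σA = 180.1 × 425 mm² = 76.55 kN.

P ≈ 76.5 kN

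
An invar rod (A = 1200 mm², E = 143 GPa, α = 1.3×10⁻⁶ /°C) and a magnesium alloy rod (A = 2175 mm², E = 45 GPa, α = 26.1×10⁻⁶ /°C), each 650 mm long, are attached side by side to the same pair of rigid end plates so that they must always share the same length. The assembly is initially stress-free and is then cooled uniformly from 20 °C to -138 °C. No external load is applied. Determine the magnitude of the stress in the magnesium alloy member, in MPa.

Equilibrium of a rigid end plate with no external load gives equal and opposite internal forces ±P in the two members. Since α_{magnesium alloy} > α_{invar}, cooling drives the magnesium alloy into tension and the invar into compression.
Setting the final lengths equal and cancelling L: (α₁ − α₂)ΔT = P/(A₁E₁) + P/(A₂E₂).
|α₁ − α₂|·ΔT = 24.8×10⁻⁶ × 158 = 0.003918.
1/(A₁E₁) + 1/(A₂E₂) = 1/(1200×143×10³) + 1/(2175×45×10³) = 1.604×10⁻⁸ N⁻¹.
P = 0.003918 / 1.604×10⁻⁸ = 244200 N = 244.2 kN.
σ_{magnesium alloy} = P/A₂ = 244200/2175 = 112.3 MPa, tensile.

σ ≈ 112 MPa (tensile)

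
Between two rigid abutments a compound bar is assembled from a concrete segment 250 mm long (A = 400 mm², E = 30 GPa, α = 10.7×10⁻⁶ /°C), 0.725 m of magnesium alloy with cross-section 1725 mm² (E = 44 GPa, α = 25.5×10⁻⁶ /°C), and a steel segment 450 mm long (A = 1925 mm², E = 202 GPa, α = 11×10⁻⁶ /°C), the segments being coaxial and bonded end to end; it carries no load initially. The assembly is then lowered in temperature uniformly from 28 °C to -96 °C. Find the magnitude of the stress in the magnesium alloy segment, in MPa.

Free thermal contraction of the whole bar: Σ αᵢΔT Lᵢ = 10.7×10⁻⁶×124×250 + 25.5×10⁻⁶×124×725 + 11×10⁻⁶×124×450 = 3.238 mm.
The rigid supports impose zero overall length change; the single axial force P common to all segments must satisfy P Σ Lᵢ/(AᵢEᵢ) = δ_free.
The series flexibility is Σ Lᵢ/(AᵢEᵢ) = 250/(400×30×10³) + 725/(1725×44×10³) + 450/(1925×202×10³) = 3.154×10⁻⁵ mm/N.
P = 3.238 / 3.154×10⁻⁵ = 102700 N = 102.7 kN, tensile.
σ_{magnesium alloy} = P / A = 102700 / 1725 = 59.51 MPa.

σ ≈ 59.5 MPa (tensile)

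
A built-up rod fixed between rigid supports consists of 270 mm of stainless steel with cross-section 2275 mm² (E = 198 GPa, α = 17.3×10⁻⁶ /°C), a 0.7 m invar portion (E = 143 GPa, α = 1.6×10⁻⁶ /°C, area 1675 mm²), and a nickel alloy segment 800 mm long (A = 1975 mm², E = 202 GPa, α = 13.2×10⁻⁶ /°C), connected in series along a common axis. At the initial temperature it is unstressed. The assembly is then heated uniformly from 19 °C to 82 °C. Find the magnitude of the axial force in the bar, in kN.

If the supports were absent, the total length change would be Σ αᵢΔT Lᵢ = 17.3×10⁻⁶×63×270 + 1.6×10⁻⁶×63×700 + 13.2×10⁻⁶×63×800 = 1.03 mm.
The walls prevent any net length change, so an axial force P (same in every segment) develops. Compatibility: P · Σ Lᵢ/(AᵢEᵢ) = δ_free.
Σ Lᵢ/(AᵢEᵢ) = 270/(2275×198×10³) + 700/(1675×143×10³) + 800/(1975×202×10³) = 5.527×10⁻⁶ mm/N.
Hence P = δ_free / Σ(L/AE) = 1.03/5.527×10⁻⁶ = 186.4 kN (compressive).

P ≈ 186 kN (compressive)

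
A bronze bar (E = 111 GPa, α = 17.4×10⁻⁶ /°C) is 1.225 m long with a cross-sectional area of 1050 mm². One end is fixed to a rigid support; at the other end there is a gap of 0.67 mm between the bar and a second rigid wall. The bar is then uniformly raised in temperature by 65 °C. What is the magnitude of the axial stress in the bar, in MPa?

σ ≈ 64.8 MPa (compressive)

Free thermal elongation = αΔT L = 17.4×10⁻⁶ × 65 × 1225 = 1.385 mm.
After closing the 0.67 mm clearance, 1.385 − 0.67 = 0.7155 mm of expansion remains to be suppressed by the wall.
Compatibility: PL/(AE) = 0.7155 mm, so σ = P/A = E × (0.7155/1225) = 64.83 MPa.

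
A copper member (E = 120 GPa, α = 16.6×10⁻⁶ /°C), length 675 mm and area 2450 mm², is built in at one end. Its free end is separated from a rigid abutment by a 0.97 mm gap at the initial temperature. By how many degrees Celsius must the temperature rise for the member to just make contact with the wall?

The gap closes when αΔT L = 0.97 mm, since the member is still unstressed at that instant.
ΔT = 0.97 / (16.6×10⁻⁶ × 675) = 86.57 °C.

ΔT ≈ 86.6 °C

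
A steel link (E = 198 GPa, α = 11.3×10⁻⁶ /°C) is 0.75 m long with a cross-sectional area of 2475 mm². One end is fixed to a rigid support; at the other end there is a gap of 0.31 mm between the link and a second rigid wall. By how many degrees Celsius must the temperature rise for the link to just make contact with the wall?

ΔT ≈ 36.6 °C

Contact occurs when the free expansion equals the gap: αΔT L = 0.31 mm.
ΔT = 0.31 / (11.3×10⁻⁶ × 750) = 36.58 °C.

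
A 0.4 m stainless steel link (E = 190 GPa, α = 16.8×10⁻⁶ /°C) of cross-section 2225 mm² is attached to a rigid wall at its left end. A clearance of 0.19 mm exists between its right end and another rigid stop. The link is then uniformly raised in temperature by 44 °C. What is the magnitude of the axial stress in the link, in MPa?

Unrestrained expansion: δ_free = αΔT L = 16.8×10⁻⁶ × 44 × 400 = 0.2957 mm.
This exceeds the 0.19 mm gap, so the wall pushes back. The portion of expansion that must be recovered elastically is δ_free − gap = 0.2957 − 0.19 = 0.1057 mm.
Compatibility: PL/(AE) = 0.1057 mm, so σ = P/A = E × (0.1057/400) = 50.2 MPa.

σ ≈ 50.2 MPa (compressive)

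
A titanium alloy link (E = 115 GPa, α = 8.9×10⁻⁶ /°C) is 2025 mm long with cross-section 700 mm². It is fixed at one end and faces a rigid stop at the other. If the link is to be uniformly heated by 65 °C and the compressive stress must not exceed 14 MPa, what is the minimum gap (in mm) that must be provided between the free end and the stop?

Free expansion if unrestrained: δ_free = αΔT L = 8.9×10⁻⁶ × 65 × 2025 = 1.171 mm.
At the allowable stress the elastic shortening the wall may impose is σL/E = 14 × 2025 / (115×10³) = 0.2465 mm.
The gap must absorb the remainder: g_min = 1.171 − 0.2465 = 0.9249 mm.

g ≈ 0.925 mm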